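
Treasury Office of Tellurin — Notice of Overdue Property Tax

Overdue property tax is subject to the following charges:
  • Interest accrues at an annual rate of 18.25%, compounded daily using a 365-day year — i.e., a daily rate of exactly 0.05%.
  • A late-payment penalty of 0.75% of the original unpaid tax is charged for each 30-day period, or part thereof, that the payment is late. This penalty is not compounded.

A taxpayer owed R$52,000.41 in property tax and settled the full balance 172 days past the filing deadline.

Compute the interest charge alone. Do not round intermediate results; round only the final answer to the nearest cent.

Interest: R$52,000.41 × ((1 + 0.0005)^172 − 1) = R$52,000.41 × 0.08978291… = R$4,668.7479…

R$4,668.75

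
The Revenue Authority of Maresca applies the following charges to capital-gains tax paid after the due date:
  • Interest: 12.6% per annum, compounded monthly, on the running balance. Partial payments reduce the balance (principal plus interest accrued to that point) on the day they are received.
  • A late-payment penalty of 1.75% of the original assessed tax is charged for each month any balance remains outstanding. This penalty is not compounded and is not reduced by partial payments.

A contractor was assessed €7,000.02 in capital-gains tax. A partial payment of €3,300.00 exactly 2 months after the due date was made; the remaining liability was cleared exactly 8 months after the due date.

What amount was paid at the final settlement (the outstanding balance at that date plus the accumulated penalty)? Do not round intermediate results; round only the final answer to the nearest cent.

€5,076.66

Monthly rate = 12.6% ÷ 12 = 1.05%
Balance at month 2: €7,000.0200 × (1 + 0.0105)^2 = €7,147.7922…
After €3,300.00 payment: €7,147.7922… − €3,300.00 = €3,847.7922…
Balance at month 8: €3,847.7922… × (1 + 0.0105)^6 = €4,096.6562…
Penalty: 8 × 1.75% × €7,000.02 = €980.00…
Final settlement = outstanding balance + penalty = €4,096.6562… + €980.00… = €5,076.66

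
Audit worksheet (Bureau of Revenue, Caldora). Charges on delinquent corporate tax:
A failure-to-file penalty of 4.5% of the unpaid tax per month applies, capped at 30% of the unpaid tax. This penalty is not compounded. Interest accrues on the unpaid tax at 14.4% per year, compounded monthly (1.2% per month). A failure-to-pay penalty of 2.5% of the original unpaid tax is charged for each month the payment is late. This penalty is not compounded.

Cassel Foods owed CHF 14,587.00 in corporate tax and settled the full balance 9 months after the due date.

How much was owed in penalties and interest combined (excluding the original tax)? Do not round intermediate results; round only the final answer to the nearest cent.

CHF 9,311.35

Failure-to-file: 9 × 4.5% × CHF 14,587.00 = CHF 5,907.74…, capped at 30% × CHF 14,587.00 = CHF 4,376.10
Failure-to-pay penalty = 2.5% × CHF 14,587.00 × 9 mo = CHF 3,282.08…
Interest: CHF 14,587.00 × ((1 + 0.012)^9 − 1) = CHF 14,587.00 × 0.1133318… = CHF 1,653.1709…
Penalties + interest = CHF 7,658.1750 + CHF 1,653.1709… = CHF 9,311.35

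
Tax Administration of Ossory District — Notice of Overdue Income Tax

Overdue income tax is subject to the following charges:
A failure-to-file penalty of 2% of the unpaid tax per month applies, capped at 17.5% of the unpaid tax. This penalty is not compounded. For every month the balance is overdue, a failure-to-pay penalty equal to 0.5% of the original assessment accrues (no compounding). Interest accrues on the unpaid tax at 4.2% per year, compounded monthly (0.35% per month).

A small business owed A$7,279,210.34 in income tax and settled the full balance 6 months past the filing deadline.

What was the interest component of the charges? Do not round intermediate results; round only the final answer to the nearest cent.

A$154,207.23

Interest: A$7,279,210.34 × ((1 + 0.0035)^6 − 1) = A$7,279,210.34 × 0.0211846… = A$154,207.2304…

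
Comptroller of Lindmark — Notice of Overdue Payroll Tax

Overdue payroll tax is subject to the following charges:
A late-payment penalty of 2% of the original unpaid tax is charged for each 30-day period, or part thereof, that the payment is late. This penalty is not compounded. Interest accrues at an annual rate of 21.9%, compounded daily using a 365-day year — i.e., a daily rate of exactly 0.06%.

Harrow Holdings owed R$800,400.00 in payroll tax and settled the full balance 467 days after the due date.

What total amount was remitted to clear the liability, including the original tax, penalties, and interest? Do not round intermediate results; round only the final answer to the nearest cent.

R$1,315,283.93

Penalty periods: ⌈467/30⌉ = 16; penalty = 16 × 2% × R$800,400.00 = R$256,128.00
Interest: R$800,400.00 × ((1 + 0.0006)^467 − 1) = R$800,400.00 × 0.32328327… = R$258,755.9288…
Total = R$800,400.00 + R$256,128.0000 + R$258,755.9288… = R$1,315,283.93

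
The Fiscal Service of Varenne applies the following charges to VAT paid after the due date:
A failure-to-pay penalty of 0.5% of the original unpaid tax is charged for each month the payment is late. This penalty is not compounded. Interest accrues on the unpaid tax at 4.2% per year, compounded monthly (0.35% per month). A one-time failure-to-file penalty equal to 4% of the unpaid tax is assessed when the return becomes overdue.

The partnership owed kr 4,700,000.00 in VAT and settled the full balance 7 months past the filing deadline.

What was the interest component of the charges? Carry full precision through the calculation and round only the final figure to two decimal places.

Interest: kr 4,700,000.00 × ((1 + 0.0035)^7 − 1) = kr 4,700,000.00 × 0.0247588… = kr 116,366.1527…

kr 116,366.15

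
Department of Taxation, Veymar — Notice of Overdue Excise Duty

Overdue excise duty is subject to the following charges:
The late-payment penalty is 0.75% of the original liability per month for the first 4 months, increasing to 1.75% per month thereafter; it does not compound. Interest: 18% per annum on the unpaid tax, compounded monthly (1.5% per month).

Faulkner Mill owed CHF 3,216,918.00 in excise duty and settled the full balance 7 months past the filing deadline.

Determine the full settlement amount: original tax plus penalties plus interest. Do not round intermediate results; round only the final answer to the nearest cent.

Penalty, months 1–4: 4 × 0.75% × CHF 3,216,918.00 = CHF 96,507.54
Penalty, months 5–7: 3 × 1.75% × CHF 3,216,918.00 = CHF 168,888.20…
Interest: CHF 3,216,918.00 × ((1 + 0.015)^7 − 1) = CHF 3,216,918.00 × 0.1098449… = CHF 353,362.0775…
Total = CHF 3,216,918.00 + CHF 265,395.7350 + CHF 353,362.0775… = CHF 3,835,675.81

CHF 3,835,675.81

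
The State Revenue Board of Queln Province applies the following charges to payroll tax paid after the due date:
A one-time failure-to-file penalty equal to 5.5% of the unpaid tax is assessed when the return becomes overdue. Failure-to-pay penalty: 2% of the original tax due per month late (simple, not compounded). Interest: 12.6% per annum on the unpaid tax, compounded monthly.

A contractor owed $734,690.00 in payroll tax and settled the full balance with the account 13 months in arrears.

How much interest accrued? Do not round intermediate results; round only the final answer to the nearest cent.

Interest (12.6%/yr ÷ 12 = 1.05%/month): $734,690.00 × ((1 + 0.0105)^13 − 1) = $106,852.9009…

$106,852.90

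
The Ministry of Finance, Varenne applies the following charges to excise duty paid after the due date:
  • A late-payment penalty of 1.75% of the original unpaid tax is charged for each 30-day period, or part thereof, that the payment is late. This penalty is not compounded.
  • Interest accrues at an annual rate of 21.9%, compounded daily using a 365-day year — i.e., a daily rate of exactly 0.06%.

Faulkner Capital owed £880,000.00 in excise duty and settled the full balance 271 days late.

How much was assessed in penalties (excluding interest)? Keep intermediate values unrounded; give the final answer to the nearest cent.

Penalty periods: ⌈271/30⌉ = 10; penalty = 10 × 1.75% × £880,000.00 = £154,000.00

£154,000.00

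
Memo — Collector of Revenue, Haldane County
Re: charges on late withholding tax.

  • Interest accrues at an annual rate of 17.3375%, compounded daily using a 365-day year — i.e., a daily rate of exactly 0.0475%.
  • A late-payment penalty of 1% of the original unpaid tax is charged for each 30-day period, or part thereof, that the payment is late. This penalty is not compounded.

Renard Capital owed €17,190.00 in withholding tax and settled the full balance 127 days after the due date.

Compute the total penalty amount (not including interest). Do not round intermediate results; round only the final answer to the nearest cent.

Penalty periods: ⌈127/30⌉ = 5; penalty = 5 × 1% × €17,190.00 = €859.50

€859.50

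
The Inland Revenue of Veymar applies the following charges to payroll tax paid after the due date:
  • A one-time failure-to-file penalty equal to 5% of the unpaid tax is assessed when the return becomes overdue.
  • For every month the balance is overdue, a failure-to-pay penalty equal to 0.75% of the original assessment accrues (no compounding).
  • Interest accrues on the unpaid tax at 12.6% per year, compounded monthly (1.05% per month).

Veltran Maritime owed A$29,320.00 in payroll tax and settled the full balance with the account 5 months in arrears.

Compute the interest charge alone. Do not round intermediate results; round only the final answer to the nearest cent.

A$1,571.97

Interest: A$29,320.00 × ((1 + 0.0105)^5 − 1) = A$29,320.00 × 0.0536141… = A$1,571.9665…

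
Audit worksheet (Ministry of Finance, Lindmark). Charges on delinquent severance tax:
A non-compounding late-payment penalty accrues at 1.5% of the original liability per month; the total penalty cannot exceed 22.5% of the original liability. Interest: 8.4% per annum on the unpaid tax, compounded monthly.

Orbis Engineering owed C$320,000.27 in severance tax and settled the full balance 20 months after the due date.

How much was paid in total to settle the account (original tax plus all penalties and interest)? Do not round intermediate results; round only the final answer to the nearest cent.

Penalty (uncapped): 20 × 1.5% × C$320,000.27 = C$96,000.08…; cap = 22.5% × C$320,000.27 = C$72,000.06… → penalty = C$72,000.06…
Interest (8.4%/yr ÷ 12 = 0.7%/month): C$320,000.27 × ((1 + 0.007)^20 − 1) = C$47,908.1742…
Total = C$320,000.27 + C$72,000.0608… + C$47,908.1742… = C$439,908.50

C$439,908.50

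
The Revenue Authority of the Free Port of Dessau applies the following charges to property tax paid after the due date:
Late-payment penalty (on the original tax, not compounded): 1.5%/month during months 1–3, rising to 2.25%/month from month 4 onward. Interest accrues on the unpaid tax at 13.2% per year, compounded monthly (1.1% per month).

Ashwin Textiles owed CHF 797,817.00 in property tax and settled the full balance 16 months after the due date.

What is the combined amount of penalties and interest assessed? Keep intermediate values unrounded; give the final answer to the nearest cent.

CHF 421,879.83

Penalty, months 1–3: 3 × 1.5% × CHF 797,817.00 = CHF 35,901.77…
Penalty, months 4–16: 13 × 2.25% × CHF 797,817.00 = CHF 233,361.47…
Interest: CHF 797,817.00 × ((1 + 0.011)^16 − 1) = CHF 797,817.00 × 0.1912927… = CHF 152,616.5876…
Penalties + interest = CHF 269,263.2375 + CHF 152,616.5876… = CHF 421,879.83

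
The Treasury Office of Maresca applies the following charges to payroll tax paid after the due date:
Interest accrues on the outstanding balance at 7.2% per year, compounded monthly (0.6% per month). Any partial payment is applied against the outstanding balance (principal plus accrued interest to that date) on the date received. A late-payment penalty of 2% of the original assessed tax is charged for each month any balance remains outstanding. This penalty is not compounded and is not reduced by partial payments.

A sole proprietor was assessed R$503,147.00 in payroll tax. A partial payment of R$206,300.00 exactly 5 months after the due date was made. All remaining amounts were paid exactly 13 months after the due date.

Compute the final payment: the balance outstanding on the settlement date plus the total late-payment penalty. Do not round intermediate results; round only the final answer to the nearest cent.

Balance at month 5: R$503,147.0000 × (1 + 0.006)^5 = R$518,423.6330…
After R$206,300.00 payment: R$518,423.6330… − R$206,300.00 = R$312,123.6330…
Balance at month 13: R$312,123.6330… × (1 + 0.006)^8 = R$327,423.9919…
Penalty: 13 × 2% × R$503,147.00 = R$130,818.22
Final settlement = outstanding balance + penalty = R$327,423.9919… + R$130,818.22 = R$458,242.21

R$458,242.21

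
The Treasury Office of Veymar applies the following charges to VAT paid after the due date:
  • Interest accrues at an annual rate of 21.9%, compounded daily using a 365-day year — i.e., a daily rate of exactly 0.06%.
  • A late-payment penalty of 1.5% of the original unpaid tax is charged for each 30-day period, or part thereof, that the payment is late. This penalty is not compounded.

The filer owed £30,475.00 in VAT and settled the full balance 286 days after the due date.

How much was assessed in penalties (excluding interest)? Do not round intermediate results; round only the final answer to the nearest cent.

Penalty periods: ⌈286/30⌉ = 10; penalty = 10 × 1.5% × £30,475.00 = £4,571.25

£4,571.25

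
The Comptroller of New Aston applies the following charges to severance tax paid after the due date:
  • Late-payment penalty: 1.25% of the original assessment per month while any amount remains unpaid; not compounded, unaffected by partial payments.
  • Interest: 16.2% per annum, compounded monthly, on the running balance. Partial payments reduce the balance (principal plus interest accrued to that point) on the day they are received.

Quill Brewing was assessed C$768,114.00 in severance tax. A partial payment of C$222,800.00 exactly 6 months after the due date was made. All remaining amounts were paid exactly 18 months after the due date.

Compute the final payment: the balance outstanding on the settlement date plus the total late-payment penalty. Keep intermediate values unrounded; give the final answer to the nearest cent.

C$888,934.97

Monthly rate = 16.2% ÷ 12 = 1.35%
Balance at month 6: C$768,114.0000 × (1 + 0.0135)^6 = C$832,469.2474…
After C$222,800.00 payment: C$832,469.2474… − C$222,800.00 = C$609,669.2474…
Balance at month 18: C$609,669.2474… × (1 + 0.0135)^12 = C$716,109.3191…
Penalty: 18 × 1.25% × C$768,114.00 = C$172,825.65
Final settlement = outstanding balance + penalty = C$716,109.3191… + C$172,825.65 = C$888,934.97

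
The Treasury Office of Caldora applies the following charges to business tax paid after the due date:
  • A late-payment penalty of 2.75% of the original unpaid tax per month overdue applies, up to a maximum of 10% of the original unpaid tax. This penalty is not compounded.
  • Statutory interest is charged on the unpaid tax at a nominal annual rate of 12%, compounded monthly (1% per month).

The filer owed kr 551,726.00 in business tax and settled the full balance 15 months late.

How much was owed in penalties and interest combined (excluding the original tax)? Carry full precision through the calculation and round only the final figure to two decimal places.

Penalty (uncapped): 15 × 2.75% × kr 551,726.00 = kr 227,586.98…; cap = 10% × kr 551,726.00 = kr 55,172.60 → penalty = kr 55,172.60
Interest: kr 551,726.00 × ((1 + 0.01)^15 − 1) = kr 551,726.00 × 0.1609690… = kr 88,810.7579…
Penalties + interest = kr 55,172.6000 + kr 88,810.7579… = kr 143,983.36

kr 143,983.36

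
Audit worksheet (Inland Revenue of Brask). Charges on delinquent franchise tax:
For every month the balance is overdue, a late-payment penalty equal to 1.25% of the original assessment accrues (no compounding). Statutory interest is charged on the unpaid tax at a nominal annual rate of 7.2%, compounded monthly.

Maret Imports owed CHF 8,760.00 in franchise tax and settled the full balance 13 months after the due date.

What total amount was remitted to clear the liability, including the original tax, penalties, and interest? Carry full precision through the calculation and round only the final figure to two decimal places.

Late-payment penalty = 1.25% × CHF 8,760.00 × 13 mo = CHF 1,423.50
Interest (7.2%/yr ÷ 12 = 0.6%/month): CHF 8,760.00 × ((1 + 0.006)^13 − 1) = CHF 708.4274…
Total = CHF 8,760.00 + CHF 1,423.5000 + CHF 708.4274… = CHF 10,891.93

CHF 10,891.93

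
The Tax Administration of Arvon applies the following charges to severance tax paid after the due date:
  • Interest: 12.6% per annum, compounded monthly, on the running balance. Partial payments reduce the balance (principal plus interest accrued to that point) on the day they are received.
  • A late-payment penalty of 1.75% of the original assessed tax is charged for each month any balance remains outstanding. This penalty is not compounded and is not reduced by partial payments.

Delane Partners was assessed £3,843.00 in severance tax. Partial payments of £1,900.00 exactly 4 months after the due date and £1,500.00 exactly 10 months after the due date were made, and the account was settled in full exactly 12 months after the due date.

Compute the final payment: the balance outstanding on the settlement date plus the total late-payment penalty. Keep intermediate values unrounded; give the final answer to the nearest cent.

Monthly rate = 12.6% ÷ 12 = 1.05%
Balance at month 4: £3,843.0000 × (1 + 0.0105)^4 = £4,006.9660…
After £1,900.00 payment: £4,006.9660… − £1,900.00 = £2,106.9660…
Balance at month 10: £2,106.9660… × (1 + 0.0105)^6 = £2,243.2384…
After £1,500.00 payment: £2,243.2384… − £1,500.00 = £743.2384…
Balance at month 12: £743.2384… × (1 + 0.0105)^2 = £758.9284…
Penalty: 12 × 1.75% × £3,843.00 = £807.03
Final settlement = outstanding balance + penalty = £758.9284… + £807.03 = £1,565.96

£1,565.96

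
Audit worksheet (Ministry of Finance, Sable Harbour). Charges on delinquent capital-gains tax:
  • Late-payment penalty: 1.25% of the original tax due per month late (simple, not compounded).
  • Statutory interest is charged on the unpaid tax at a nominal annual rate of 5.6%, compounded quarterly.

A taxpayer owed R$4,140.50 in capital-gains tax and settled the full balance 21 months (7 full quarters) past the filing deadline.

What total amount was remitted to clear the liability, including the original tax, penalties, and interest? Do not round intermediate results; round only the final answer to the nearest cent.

Late-payment penalty: 21 × 1.25% × R$4,140.50 = R$1,086.88…
Interest (5.6%/yr ÷ 4 = 1.4%/quarter): R$4,140.50 × ((1 + 0.014)^7 − 1) = R$423.2146…
Total = R$4,140.50 + R$1,086.8813… + R$423.2146… = R$5,650.60

R$5,650.60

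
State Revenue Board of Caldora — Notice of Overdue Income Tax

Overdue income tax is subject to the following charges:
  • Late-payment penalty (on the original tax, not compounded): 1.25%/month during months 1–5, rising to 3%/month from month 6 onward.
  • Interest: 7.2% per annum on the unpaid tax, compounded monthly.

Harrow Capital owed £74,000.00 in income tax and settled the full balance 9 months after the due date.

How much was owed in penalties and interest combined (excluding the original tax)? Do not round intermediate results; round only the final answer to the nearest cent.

Penalty, months 1–5: 5 × 1.25% × £74,000.00 = £4,625.00
Penalty, months 6–9: 4 × 3% × £74,000.00 = £8,880.00
Interest (7.2%/yr ÷ 12 = 0.6%/month): £74,000.00 × ((1 + 0.006)^9 − 1) = £4,093.2588…
Penalties + interest = £13,505.0000 + £4,093.2588… = £17,598.26

£17,598.26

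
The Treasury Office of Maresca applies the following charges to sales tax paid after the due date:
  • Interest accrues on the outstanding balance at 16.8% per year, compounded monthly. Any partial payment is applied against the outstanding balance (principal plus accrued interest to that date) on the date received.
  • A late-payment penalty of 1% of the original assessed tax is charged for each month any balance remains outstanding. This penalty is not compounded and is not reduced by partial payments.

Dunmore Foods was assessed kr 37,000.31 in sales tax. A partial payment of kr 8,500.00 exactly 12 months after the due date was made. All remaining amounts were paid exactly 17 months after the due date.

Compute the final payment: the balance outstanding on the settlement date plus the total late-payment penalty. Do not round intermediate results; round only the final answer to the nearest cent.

kr 44,043.37

Monthly rate = 16.8% ÷ 12 = 1.4%
Balance at month 12: kr 37,000.3100 × (1 + 0.014)^12 = kr 43,718.0541…
After kr 8,500.00 payment: kr 43,718.0541… − kr 8,500.00 = kr 35,218.0541…
Balance at month 17: kr 35,218.0541… × (1 + 0.014)^5 = kr 37,753.3184…
Penalty: 17 × 1% × kr 37,000.31 = kr 6,290.05…
Final settlement = outstanding balance + penalty = kr 37,753.3184… + kr 6,290.05… = kr 44,043.37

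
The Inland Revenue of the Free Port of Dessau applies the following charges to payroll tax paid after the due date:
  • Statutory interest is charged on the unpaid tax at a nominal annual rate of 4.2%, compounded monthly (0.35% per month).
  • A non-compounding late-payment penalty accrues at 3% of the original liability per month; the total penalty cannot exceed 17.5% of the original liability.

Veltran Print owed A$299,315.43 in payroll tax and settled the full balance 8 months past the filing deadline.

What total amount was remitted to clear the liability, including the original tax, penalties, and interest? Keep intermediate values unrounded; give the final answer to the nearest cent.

Penalty (uncapped): 8 × 3% × A$299,315.43 = A$71,835.70…; cap = 17.5% × A$299,315.43 = A$52,380.20… → penalty = A$52,380.20…
Interest: A$299,315.43 × ((1 + 0.0035)^8 − 1) = A$299,315.43 × 0.0283454… = A$8,484.2190…
Total = A$299,315.43 + A$52,380.2003… + A$8,484.2190… = A$360,179.85

A$360,179.85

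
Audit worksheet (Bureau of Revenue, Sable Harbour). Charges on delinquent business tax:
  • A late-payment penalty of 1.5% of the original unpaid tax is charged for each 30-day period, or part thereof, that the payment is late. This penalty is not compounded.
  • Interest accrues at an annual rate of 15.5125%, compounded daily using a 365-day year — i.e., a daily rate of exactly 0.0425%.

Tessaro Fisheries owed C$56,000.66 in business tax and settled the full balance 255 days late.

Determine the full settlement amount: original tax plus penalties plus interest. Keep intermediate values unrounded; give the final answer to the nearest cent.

Penalty periods: ⌈255/30⌉ = 9; penalty = 9 × 1.5% × C$56,000.66 = C$7,560.09…
Interest: C$56,000.66 × ((1 + 0.000425)^255 − 1) = C$56,000.66 × 0.11443993… = C$6,408.7118…
Total = C$56,000.66 + C$7,560.0891 + C$6,408.7118… = C$69,969.46

C$69,969.46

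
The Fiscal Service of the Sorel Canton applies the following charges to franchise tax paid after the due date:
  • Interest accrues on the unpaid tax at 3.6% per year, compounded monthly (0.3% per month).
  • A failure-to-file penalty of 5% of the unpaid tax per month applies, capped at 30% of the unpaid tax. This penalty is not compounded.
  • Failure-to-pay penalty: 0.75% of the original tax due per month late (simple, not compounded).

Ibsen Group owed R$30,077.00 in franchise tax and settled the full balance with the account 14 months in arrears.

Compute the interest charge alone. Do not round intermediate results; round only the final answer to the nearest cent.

Interest: R$30,077.00 × ((1 + 0.003)^14 − 1) = R$30,077.00 × 0.0428289… = R$1,288.1651…

R$1,288.17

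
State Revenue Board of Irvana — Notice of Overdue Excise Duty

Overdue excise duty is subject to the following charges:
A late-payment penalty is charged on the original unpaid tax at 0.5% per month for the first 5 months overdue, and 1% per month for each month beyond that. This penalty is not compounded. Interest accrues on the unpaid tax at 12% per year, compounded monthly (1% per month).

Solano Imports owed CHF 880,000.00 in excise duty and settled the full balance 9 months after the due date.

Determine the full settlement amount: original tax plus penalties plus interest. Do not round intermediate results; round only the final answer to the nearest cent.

Penalty, months 1–5: 5 × 0.5% × CHF 880,000.00 = CHF 22,000.00
Penalty, months 6–9: 4 × 1% × CHF 880,000.00 = CHF 35,200.00
Interest: CHF 880,000.00 × ((1 + 0.01)^9 − 1) = CHF 880,000.00 × 0.0936853… = CHF 82,443.0400…
Total = CHF 880,000.00 + CHF 57,200.0000 + CHF 82,443.0400… = CHF 1,019,643.04

CHF 1,019,643.04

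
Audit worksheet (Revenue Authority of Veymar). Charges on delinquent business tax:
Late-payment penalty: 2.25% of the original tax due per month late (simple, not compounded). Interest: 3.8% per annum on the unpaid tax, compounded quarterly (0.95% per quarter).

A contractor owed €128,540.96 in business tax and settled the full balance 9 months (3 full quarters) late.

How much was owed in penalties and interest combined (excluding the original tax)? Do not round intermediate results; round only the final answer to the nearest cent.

Late-payment penalty: 9 × 2.25% × €128,540.96 = €26,029.54…
Interest: €128,540.96 × ((1 + 0.0095)^3 − 1) = €128,540.96 × 0.0287716… = €3,698.3300…
Penalties + interest = €26,029.5444 + €3,698.3300… = €29,727.87

€29,727.87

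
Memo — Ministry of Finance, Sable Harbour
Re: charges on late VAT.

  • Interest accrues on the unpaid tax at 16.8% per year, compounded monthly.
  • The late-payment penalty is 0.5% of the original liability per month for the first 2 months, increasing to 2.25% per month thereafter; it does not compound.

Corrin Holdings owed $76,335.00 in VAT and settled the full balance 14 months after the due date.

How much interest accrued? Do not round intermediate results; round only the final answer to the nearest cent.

$16,402.44

Interest (16.8%/yr ÷ 12 = 1.4%/month): $76,335.00 × ((1 + 0.014)^14 − 1) = $16,402.4350…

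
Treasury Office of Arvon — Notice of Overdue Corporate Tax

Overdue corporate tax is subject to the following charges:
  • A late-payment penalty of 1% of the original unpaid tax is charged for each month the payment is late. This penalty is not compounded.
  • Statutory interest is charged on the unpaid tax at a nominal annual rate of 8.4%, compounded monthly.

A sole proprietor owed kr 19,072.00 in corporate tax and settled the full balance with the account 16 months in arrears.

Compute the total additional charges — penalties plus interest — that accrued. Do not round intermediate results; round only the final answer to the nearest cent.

Late-payment penalty: 16 × 1% × kr 19,072.00 = kr 3,051.52
Interest (8.4%/yr ÷ 12 = 0.7%/month): kr 19,072.00 × ((1 + 0.007)^16 − 1) = kr 2,251.9555…
Penalties + interest = kr 3,051.5200 + kr 2,251.9555… = kr 5,303.48

kr 5,303.48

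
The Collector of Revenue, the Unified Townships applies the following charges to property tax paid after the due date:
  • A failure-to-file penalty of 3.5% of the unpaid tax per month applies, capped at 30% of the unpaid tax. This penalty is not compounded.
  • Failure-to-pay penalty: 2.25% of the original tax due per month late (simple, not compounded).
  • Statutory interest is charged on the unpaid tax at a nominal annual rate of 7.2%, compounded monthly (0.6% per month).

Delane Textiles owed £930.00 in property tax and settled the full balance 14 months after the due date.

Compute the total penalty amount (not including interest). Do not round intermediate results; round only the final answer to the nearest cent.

£571.95

Failure-to-file: 14 × 3.5% × £930.00 = £455.70, capped at 30% × £930.00 = £279.00
Failure-to-pay penalty = 2.25% × £930.00 × 14 mo = £292.95
Total penalty = £279.00 + £292.95 = £571.95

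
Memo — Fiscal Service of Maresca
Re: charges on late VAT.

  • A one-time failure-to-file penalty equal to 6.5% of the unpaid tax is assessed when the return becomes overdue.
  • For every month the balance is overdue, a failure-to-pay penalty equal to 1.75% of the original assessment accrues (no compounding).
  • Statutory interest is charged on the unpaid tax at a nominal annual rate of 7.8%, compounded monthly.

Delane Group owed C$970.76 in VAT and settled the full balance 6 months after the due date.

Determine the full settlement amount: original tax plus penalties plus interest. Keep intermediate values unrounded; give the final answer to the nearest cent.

Failure-to-file penalty: 6.5% × C$970.76 = C$63.10…
Failure-to-pay penalty = 1.75% × C$970.76 × 6 mo = C$101.93…
Interest (7.8%/yr ÷ 12 = 0.65%/month): C$970.76 × ((1 + 0.0065)^6 − 1) = C$38.4802…
Total = C$970.76 + C$165.0292 + C$38.4802… = C$1,174.27

C$1,174.27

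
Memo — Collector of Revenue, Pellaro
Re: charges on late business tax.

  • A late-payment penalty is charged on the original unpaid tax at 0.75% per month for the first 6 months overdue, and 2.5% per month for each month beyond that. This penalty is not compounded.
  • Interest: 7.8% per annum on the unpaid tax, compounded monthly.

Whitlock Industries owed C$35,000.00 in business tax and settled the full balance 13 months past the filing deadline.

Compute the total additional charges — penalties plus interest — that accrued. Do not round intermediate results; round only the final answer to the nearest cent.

C$10,775.64

Penalty, months 1–6: 6 × 0.75% × C$35,000.00 = C$1,575.00
Penalty, months 7–13: 7 × 2.5% × C$35,000.00 = C$6,125.00
Interest (7.8%/yr ÷ 12 = 0.65%/month): C$35,000.00 × ((1 + 0.0065)^13 − 1) = C$3,075.6367…
Penalties + interest = C$7,700.0000 + C$3,075.6367… = C$10,775.64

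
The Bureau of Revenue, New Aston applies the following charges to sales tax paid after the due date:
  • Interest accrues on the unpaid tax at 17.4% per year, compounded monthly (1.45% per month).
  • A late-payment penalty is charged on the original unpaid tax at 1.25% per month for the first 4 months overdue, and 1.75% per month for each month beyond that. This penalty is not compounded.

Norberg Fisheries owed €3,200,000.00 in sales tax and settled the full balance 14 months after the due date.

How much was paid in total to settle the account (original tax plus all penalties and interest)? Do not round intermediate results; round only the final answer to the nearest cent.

Penalty, months 1–4: 4 × 1.25% × €3,200,000.00 = €160,000.00
Penalty, months 5–14: 10 × 1.75% × €3,200,000.00 = €560,000.00
Interest: €3,200,000.00 × ((1 + 0.0145)^14 − 1) = €3,200,000.00 × 0.2232880… = €714,521.6332…
Total = €3,200,000.00 + €720,000.0000 + €714,521.6332… = €4,634,521.63

€4,634,521.63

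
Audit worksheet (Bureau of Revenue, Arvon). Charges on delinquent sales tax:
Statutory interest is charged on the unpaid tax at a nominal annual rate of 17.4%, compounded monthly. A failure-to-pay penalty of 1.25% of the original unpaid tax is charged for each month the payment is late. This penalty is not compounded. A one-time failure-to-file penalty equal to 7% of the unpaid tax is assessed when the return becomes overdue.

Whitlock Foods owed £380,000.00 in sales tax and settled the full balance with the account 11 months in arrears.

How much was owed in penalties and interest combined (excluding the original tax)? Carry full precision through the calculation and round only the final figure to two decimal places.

Failure-to-file penalty: 7% × £380,000.00 = £26,600.00
Failure-to-pay penalty: 11 × 1.25% × £380,000.00 = £52,250.00
Interest (17.4%/yr ÷ 12 = 1.45%/month): £380,000.00 × ((1 + 0.0145)^11 − 1) = £65,201.0313…
Penalties + interest = £78,850.0000 + £65,201.0313… = £144,051.03

£144,051.03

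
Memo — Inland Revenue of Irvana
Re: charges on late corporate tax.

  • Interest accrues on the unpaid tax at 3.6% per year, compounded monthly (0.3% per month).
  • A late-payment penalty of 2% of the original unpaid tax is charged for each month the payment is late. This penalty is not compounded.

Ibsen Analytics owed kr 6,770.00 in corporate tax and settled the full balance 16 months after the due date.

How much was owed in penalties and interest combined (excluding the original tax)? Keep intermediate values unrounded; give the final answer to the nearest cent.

kr 2,498.77

Late-payment penalty = 2% × kr 6,770.00 × 16 mo = kr 2,166.40
Interest: kr 6,770.00 × ((1 + 0.003)^16 − 1) = kr 6,770.00 × 0.0490953… = kr 332.3750…
Penalties + interest = kr 2,166.4000 + kr 332.3750… = kr 2,498.77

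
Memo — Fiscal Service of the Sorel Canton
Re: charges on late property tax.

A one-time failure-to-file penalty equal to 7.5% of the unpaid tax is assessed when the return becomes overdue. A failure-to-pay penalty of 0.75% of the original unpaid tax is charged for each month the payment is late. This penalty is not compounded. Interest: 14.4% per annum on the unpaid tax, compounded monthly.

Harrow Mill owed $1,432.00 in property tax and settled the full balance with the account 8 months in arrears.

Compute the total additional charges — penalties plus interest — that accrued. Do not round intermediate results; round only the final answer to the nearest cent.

$336.71

Failure-to-file penalty: 7.5% × $1,432.00 = $107.40
Failure-to-pay penalty = 0.75% × $1,432.00 × 8 mo = $85.92
Interest (14.4%/yr ÷ 12 = 1.2%/month): $1,432.00 × ((1 + 0.012)^8 − 1) = $143.3865…
Penalties + interest = $193.3200 + $143.3865… = $336.71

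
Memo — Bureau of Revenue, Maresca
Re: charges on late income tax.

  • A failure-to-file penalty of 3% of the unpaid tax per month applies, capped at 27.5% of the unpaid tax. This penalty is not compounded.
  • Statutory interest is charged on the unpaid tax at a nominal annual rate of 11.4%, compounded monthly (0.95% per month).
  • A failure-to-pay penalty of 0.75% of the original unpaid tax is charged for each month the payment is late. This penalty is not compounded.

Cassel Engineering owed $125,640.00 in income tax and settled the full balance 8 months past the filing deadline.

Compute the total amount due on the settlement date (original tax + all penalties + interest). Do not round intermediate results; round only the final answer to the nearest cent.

Failure-to-file: 8 × 3% × $125,640.00 = $30,153.60 (under the 27.5% cap)
Failure-to-pay penalty: 8 × 0.75% × $125,640.00 = $7,538.40
Interest: $125,640.00 × ((1 + 0.0095)^8 − 1) = $125,640.00 × 0.0785756… = $9,872.2368…
Total = $125,640.00 + $37,692.0000 + $9,872.2368… = $173,204.24

$173,204.24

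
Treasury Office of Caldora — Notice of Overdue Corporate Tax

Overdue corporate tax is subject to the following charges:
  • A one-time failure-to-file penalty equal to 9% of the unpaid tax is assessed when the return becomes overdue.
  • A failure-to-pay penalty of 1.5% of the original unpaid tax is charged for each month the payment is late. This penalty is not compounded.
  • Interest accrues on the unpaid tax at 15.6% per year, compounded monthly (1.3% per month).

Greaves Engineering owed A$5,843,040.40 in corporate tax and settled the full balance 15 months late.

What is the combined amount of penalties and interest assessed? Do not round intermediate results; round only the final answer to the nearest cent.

A$3,089,710.72

Failure-to-file penalty: 9% × A$5,843,040.40 = A$525,873.64…
Failure-to-pay penalty = 1.5% × A$5,843,040.40 × 15 mo = A$1,314,684.09
Interest: A$5,843,040.40 × ((1 + 0.013)^15 − 1) = A$5,843,040.40 × 0.2137848… = A$1,249,152.9915…
Penalties + interest = A$1,840,557.7260 + A$1,249,152.9915… = A$3,089,710.72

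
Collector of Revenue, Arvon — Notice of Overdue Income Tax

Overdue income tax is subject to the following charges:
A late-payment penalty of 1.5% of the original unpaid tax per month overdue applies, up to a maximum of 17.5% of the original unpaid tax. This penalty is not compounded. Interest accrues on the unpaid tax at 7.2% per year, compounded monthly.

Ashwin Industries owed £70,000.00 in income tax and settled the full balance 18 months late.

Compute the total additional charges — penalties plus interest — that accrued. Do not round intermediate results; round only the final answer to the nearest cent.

£20,208.18

Penalty (uncapped): 18 × 1.5% × £70,000.00 = £18,900.00; cap = 17.5% × £70,000.00 = £12,250.00 → penalty = £12,250.00
Interest (7.2%/yr ÷ 12 = 0.6%/month): £70,000.00 × ((1 + 0.006)^18 − 1) = £7,958.1802…
Penalties + interest = £12,250.0000 + £7,958.1802… = £20,208.18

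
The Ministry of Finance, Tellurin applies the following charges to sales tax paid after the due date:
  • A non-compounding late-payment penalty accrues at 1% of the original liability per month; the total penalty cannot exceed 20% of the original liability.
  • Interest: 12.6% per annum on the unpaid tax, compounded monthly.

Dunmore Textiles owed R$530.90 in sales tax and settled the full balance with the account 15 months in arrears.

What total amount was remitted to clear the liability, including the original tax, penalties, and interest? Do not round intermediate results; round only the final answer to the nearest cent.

R$700.59

Penalty: 15 × 1% × R$530.90 = R$79.64… (below the 20% cap of R$106.18)
Interest (12.6%/yr ÷ 12 = 1.05%/month): R$530.90 × ((1 + 0.0105)^15 − 1) = R$90.0512…
Total = R$530.90 + R$79.6350 + R$90.0512… = R$700.59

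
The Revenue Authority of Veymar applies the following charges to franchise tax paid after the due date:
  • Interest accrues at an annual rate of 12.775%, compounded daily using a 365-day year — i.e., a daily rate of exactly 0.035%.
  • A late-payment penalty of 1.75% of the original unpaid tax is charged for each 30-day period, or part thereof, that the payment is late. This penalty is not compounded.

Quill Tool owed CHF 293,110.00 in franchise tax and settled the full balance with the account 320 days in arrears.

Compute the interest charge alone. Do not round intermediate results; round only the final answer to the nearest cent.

Interest: CHF 293,110.00 × ((1 + 0.00035)^320 − 1) = CHF 293,110.00 × 0.11849094… = CHF 34,730.8803…

CHF 34,730.88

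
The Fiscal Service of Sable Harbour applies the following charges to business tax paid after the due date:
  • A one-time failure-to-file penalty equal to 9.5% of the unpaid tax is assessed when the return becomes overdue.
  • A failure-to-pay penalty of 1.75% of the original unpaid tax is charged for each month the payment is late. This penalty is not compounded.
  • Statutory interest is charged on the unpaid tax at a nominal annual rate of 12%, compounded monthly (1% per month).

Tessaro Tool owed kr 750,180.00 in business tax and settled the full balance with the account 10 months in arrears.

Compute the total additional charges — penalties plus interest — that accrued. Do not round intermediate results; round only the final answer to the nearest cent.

kr 281,034.03

Failure-to-file penalty: 9.5% × kr 750,180.00 = kr 71,267.10
Failure-to-pay penalty: 10 × 1.75% × kr 750,180.00 = kr 131,281.50
Interest: kr 750,180.00 × ((1 + 0.01)^10 − 1) = kr 750,180.00 × 0.1046221… = kr 78,485.4260…
Penalties + interest = kr 202,548.6000 + kr 78,485.4260… = kr 281,034.03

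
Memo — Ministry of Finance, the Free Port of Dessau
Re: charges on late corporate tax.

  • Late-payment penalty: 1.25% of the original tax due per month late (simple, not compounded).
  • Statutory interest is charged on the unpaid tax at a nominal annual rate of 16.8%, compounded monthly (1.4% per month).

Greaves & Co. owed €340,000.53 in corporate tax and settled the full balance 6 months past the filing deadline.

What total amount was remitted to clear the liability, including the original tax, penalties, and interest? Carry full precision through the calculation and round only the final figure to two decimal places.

€395,079.07

Late-payment penalty: 6 × 1.25% × €340,000.53 = €25,500.04…
Interest: €340,000.53 × ((1 + 0.014)^6 − 1) = €340,000.53 × 0.0869955… = €29,578.5023…
Total = €340,000.53 + €25,500.0398… + €29,578.5023… = €395,079.07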